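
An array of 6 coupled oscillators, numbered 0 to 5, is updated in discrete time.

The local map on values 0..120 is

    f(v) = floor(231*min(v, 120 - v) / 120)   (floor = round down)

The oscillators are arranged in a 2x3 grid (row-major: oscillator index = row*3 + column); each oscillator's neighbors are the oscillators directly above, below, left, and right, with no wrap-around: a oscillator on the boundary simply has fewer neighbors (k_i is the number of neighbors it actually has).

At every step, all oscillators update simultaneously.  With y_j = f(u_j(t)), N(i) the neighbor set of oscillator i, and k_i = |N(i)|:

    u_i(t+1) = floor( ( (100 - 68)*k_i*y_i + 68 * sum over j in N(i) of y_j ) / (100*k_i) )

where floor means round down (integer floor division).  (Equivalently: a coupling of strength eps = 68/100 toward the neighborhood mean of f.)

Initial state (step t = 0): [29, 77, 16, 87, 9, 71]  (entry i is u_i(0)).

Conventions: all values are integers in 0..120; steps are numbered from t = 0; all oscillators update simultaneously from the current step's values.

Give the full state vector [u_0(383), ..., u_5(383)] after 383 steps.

Answer: [52, 77, 101, 52, 77, 101]
Key observation: The state at step 38, [99, 79, 61, 99, 79, 61], reappears at step 46: the system is in a cycle of period 8 from step 38 on.  Therefore the state at step 383 equals the state at step 38 + ((383 - 38) mod 8) = 39, which is [52, 77, 101, 52, 77, 101].

Derivation:
t=0: [29, 77, 16, 87, 9, 71]
t=1: [66, 49, 69, 44, 59, 46]
t=2: [93, 101, 93, 100, 96, 99]
t=3: [41, 45, 42, 45, 40, 45]
t=4: [83, 80, 84, 80, 83, 80]
t=5: [75, 72, 74, 72, 75, 72]
t=6: [90, 88, 90, 87, 90, 88]
t=7: [60, 58, 59, 58, 60, 58]
t=8: [112, 113, 111, 113, 112, 113]
t=9: [13, 14, 14, 14, 13, 15]
t=10: [25, 25, 26, 25, 26, 26]
t=11: [48, 48, 49, 48, 49, 50]
t=12: [92, 92, 94, 92, 93, 94]
t=13: [53, 51, 51, 52, 51, 50]
t=14: [99, 98, 97, 100, 98, 97]
t=15: [40, 42, 43, 40, 41, 43]
t=16: [78, 79, 81, 77, 79, 80]
t=17: [80, 77, 76, 79, 78, 76]
t=18: [79, 80, 83, 78, 80, 82]
t=19: [78, 75, 73, 78, 76, 73]
t=20: [82, 85, 88, 81, 84, 87]
t=21: [71, 67, 63, 72, 68, 64]
t=22: [96, 101, 105, 95, 100, 105]
t=23: [43, 36, 30, 43, 37, 31]
t=24: [77, 69, 61, 78, 70, 62]
t=25: [86, 97, 107, 86, 96, 106]
t=26: [57, 44, 31, 58, 45, 32]
t=27: [101, 84, 68, 101, 85, 68]
t=28: [47, 68, 89, 46, 67, 88]
t=29: [92, 88, 73, 93, 89, 74]
t=30: [55, 65, 79, 54, 64, 78]
t=31: [104, 99, 87, 105, 99, 88]
t=32: [32, 42, 54, 32, 42, 54]
t=33: [67, 80, 95, 67, 80, 95]
t=34: [93, 76, 57, 93, 76, 57]
t=35: [62, 82, 100, 62, 82, 100]
t=36: [98, 73, 49, 98, 73, 49]
t=37: [58, 80, 92, 58, 80, 92]
t=38: [99, 79, 61, 99, 79, 61]
t=39: [52, 77, 101, 52, 77, 101]
t=40: [93, 75, 51, 93, 75, 51]
t=41: [62, 80, 93, 62, 80, 93]
t=42: [99, 78, 59, 99, 78, 59]
t=43: [53, 78, 101, 53, 78, 101]
t=44: [94, 75, 50, 94, 75, 50]
t=45: [62, 80, 92, 62, 80, 92]
t=46: [99, 79, 61, 99, 79, 61]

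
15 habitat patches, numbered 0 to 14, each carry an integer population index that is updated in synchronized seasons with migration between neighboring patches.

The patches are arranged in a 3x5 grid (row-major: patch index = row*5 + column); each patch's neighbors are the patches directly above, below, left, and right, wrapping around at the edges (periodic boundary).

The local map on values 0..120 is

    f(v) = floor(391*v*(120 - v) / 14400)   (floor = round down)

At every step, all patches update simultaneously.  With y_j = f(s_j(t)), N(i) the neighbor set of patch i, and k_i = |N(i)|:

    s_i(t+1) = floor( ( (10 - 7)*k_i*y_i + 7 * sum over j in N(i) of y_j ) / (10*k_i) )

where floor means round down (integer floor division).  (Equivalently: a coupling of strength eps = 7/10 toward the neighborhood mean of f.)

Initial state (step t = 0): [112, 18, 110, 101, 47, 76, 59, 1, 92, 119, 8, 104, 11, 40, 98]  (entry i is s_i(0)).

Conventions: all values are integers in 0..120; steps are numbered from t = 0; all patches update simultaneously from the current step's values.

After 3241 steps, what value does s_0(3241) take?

Answer: s_0(3241) = 60
Key observation: The state at step 8, [97, 97, 97, 97, 97, 97, 97, 97, 97, 97, 97, 97, 97, 97, 97], reappears at step 10: the system is in a cycle of period 2 from step 8 on.  Therefore the state at step 3241 equals the state at step 8 + ((3241 - 8) mod 2) = 9, which is [60, 60, 60, 60, 60, 60, 60, 60, 60, 60, 60, 60, 60, 60, 60].

Derivation:
t=0: [112, 18, 110, 101, 47, 76, 59, 1, 92, 119, 8, 104, 11, 40, 98]
t=1: [52, 48, 32, 64, 51, 52, 61, 40, 45, 55, 45, 48, 38, 62, 53]
t=2: [94, 91, 85, 91, 96, 95, 93, 86, 93, 95, 93, 91, 86, 93, 95]
t=3: [66, 71, 76, 69, 64, 65, 70, 75, 69, 64, 66, 71, 75, 69, 65]
t=4: [96, 93, 91, 94, 96, 96, 94, 92, 94, 96, 96, 94, 92, 94, 96]
t=5: [63, 66, 68, 66, 62, 62, 66, 68, 65, 62, 62, 66, 68, 65, 62]
t=6: [96, 96, 96, 96, 96, 96, 96, 96, 96, 97, 96, 96, 96, 96, 97]
t=7: [62, 62, 62, 62, 61, 61, 62, 62, 61, 61, 61, 62, 62, 61, 61]
t=8: [97, 97, 97, 97, 97, 97, 97, 97, 97, 97, 97, 97, 97, 97, 97]
t=9: [60, 60, 60, 60, 60, 60, 60, 60, 60, 60, 60, 60, 60, 60, 60]
t=10: [97, 97, 97, 97, 97, 97, 97, 97, 97, 97, 97, 97, 97, 97, 97]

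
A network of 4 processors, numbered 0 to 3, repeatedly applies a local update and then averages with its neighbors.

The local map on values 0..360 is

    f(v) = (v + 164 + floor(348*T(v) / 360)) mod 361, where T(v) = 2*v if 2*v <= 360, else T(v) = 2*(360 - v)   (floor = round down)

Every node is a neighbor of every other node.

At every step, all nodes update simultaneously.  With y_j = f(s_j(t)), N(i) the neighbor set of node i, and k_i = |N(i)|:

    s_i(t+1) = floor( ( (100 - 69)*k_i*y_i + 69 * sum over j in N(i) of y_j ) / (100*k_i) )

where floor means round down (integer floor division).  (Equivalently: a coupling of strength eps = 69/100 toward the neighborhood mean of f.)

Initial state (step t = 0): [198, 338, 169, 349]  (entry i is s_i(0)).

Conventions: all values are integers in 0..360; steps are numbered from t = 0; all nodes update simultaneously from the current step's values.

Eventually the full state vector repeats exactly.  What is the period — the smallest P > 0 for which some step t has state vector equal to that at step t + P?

Answer: 2
Key observation: The state at step 22, [261, 261, 261, 261], reappears at step 24 — and no state repeats earlier — so the cycle the system enters has period 2.

Derivation:
t=0: [198, 338, 169, 349]
t=1: [247, 237, 246, 236]
t=2: [272, 273, 272, 273]
t=3: [244, 244, 244, 244]
t=4: [271, 271, 271, 271]
t=5: [246, 246, 246, 246]
t=6: [269, 269, 269, 269]
t=7: [247, 247, 247, 247]
t=8: [268, 268, 268, 268]
t=9: [248, 248, 248, 248]
t=10: [267, 267, 267, 267]
t=11: [249, 249, 249, 249]
t=12: [266, 266, 266, 266]
t=13: [250, 250, 250, 250]
t=14: [265, 265, 265, 265]
t=15: [251, 251, 251, 251]
t=16: [264, 264, 264, 264]
t=17: [252, 252, 252, 252]
t=18: [263, 263, 263, 263]
t=19: [253, 253, 253, 253]
t=20: [262, 262, 262, 262]
t=21: [254, 254, 254, 254]
t=22: [261, 261, 261, 261]
t=23: [255, 255, 255, 255]
t=24: [261, 261, 261, 261]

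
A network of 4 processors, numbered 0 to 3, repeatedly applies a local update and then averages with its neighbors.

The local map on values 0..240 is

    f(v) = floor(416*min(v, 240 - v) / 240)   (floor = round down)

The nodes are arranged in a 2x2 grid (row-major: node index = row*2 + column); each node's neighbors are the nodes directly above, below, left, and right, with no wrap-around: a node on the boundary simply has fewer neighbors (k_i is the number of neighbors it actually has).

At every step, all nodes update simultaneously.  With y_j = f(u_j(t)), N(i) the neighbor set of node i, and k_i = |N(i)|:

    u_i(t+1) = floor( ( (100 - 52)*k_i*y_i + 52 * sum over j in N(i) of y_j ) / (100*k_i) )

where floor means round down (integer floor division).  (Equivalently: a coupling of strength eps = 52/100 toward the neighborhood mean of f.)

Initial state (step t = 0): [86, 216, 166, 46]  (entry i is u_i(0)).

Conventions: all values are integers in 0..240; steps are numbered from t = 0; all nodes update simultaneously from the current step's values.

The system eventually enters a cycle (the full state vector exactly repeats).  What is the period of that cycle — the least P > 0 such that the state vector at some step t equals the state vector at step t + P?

Simulating step by step:
t=0: [86, 216, 166, 46]
t=1: [115, 78, 120, 81]
t=2: [184, 152, 187, 156]
t=3: [109, 135, 106, 132]
t=4: [185, 184, 185, 184]
t=5: [95, 96, 95, 96]
t=6: [164, 165, 164, 165]
t=7: [130, 130, 130, 130]
t=8: [190, 190, 190, 190]
t=9: [86, 86, 86, 86]
t=10: [149, 149, 149, 149]
t=11: [157, 157, 157, 157]
t=12: [143, 143, 143, 143]
t=13: [168, 168, 168, 168]
t=14: [124, 124, 124, 124]
t=15: [201, 201, 201, 201]
t=16: [67, 67, 67, 67]
t=17: [116, 116, 116, 116]
t=18: [201, 201, 201, 201]

Answer: 3
Key observation: The state at step 15, [201, 201, 201, 201], reappears at step 18 — and no state repeats earlier — so the cycle the system enters has period 3.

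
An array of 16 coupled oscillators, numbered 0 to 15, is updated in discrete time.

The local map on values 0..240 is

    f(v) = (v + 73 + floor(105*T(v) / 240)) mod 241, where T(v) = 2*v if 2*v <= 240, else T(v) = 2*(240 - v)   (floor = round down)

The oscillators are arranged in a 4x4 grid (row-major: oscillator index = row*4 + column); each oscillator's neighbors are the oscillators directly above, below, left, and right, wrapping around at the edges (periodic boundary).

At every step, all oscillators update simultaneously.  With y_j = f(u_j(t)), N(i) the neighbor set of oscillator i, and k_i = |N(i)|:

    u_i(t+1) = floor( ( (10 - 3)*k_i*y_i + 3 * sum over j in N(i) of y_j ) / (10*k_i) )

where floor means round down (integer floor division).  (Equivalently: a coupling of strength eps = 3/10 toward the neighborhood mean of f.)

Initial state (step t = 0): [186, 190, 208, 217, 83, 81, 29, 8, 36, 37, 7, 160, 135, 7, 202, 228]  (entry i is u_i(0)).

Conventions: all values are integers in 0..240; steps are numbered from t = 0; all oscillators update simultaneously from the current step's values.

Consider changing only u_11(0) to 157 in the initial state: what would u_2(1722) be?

Simulating step by step:
t=0: [186, 190, 208, 217, 83, 81, 29, 8, 36, 37, 7, 157, 135, 7, 202, 228]
t=1: [77, 78, 72, 70, 198, 198, 123, 97, 134, 139, 89, 71, 67, 85, 70, 68]
t=2: [203, 207, 196, 190, 72, 76, 79, 49, 80, 85, 206, 182, 191, 213, 208, 200]
t=3: [77, 78, 77, 72, 195, 205, 193, 156, 198, 205, 90, 83, 77, 80, 67, 66]
t=4: [205, 207, 203, 197, 77, 78, 72, 85, 89, 73, 41, 183, 204, 208, 186, 201]
t=5: [78, 78, 77, 78, 208, 205, 195, 204, 209, 196, 145, 96, 79, 78, 71, 66]
t=6: [207, 207, 205, 205, 79, 78, 77, 74, 75, 77, 68, 37, 207, 206, 196, 186]
t=7: [78, 78, 78, 77, 207, 207, 204, 196, 197, 204, 188, 151, 77, 78, 76, 71]
t=8: [207, 207, 207, 205, 78, 78, 78, 77, 77, 78, 76, 72, 205, 207, 203, 197]
t=9: [78, 78, 78, 78, 207, 207, 207, 205, 205, 207, 203, 199, 78, 78, 78, 76]
t=10: [207, 207, 207, 207, 78, 78, 78, 78, 78, 78, 78, 77, 207, 207, 207, 204]
t=11: [78, 78, 78, 78, 207, 207, 207, 207, 207, 207, 207, 206, 78, 78, 78, 78]
t=12: [207, 207, 207, 207, 78, 78, 78, 78, 78, 78, 78, 78, 207, 207, 207, 207]
t=13: [78, 78, 78, 78, 207, 207, 207, 207, 207, 207, 207, 207, 78, 78, 78, 78]
t=14: [207, 207, 207, 207, 78, 78, 78, 78, 78, 78, 78, 78, 207, 207, 207, 207]

Answer: u_2(1722) = 207
Key observation: The state at step 12, [207, 207, 207, 207, 78, 78, 78, 78, 78, 78, 78, 78, 207, 207, 207, 207], reappears at step 14: the system is in a cycle of period 2 from step 12 on.  Therefore the state at step 1722 equals the state at step 12 + ((1722 - 12) mod 2) = 12, which is [207, 207, 207, 207, 78, 78, 78, 78, 78, 78, 78, 78, 207, 207, 207, 207].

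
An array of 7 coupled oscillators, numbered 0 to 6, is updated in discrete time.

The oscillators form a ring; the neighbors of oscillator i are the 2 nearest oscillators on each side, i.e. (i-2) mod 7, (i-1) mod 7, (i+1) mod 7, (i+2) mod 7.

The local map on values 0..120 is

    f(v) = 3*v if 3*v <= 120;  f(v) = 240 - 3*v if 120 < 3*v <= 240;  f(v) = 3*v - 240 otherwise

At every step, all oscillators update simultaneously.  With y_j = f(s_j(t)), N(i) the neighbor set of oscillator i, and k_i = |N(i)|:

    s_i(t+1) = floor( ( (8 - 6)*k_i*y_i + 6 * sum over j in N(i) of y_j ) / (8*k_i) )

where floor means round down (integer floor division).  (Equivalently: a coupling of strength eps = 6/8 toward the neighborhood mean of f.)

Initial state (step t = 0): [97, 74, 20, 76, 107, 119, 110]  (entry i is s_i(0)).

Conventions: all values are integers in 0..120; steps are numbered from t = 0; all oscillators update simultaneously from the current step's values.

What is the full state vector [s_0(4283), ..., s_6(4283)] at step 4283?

Answer: [15, 15, 15, 15, 15, 15, 15]
Key observation: The state at step 34, [75, 75, 75, 75, 75, 75, 75], reappears at step 38: the system is in a cycle of period 4 from step 34 on.  Therefore the state at step 4283 equals the state at step 34 + ((4283 - 34) mod 4) = 35, which is [15, 15, 15, 15, 15, 15, 15].

Derivation:
t=0: [97, 74, 20, 76, 107, 119, 110]
t=1: [66, 44, 45, 54, 72, 73, 72]
t=2: [58, 73, 73, 67, 48, 36, 42]
t=3: [66, 50, 46, 55, 76, 86, 83]
t=4: [51, 65, 66, 60, 41, 30, 32]
t=5: [72, 64, 68, 70, 83, 90, 87]
t=6: [31, 32, 29, 30, 24, 23, 26]
t=7: [85, 89, 87, 83, 78, 79, 81]
t=8: [13, 15, 15, 12, 8, 6, 10]
t=9: [35, 39, 38, 33, 30, 28, 31]
t=10: [102, 106, 105, 100, 95, 93, 97]
t=11: [62, 66, 65, 59, 53, 51, 55]
t=12: [60, 54, 56, 63, 70, 72, 68]
t=13: [54, 60, 59, 51, 41, 39, 45]
t=14: [84, 77, 79, 88, 99, 101, 96]
t=15: [26, 18, 19, 30, 40, 42, 38]
t=16: [83, 77, 78, 87, 100, 103, 97]
t=17: [27, 18, 20, 32, 42, 43, 40]
t=18: [84, 80, 79, 87, 101, 104, 97]
t=19: [26, 16, 18, 31, 43, 45, 40]
t=20: [80, 76, 75, 82, 97, 101, 94]
t=21: [24, 14, 16, 27, 36, 34, 34]
t=22: [73, 67, 68, 76, 89, 93, 86]
t=23: [30, 26, 27, 29, 26, 24, 28]
t=24: [81, 83, 82, 79, 80, 81, 80]
t=25: [4, 4, 4, 4, 2, 1, 2]
t=26: [9, 10, 10, 9, 7, 7, 7]
t=27: [25, 27, 27, 25, 23, 23, 23]
t=28: [75, 76, 76, 75, 72, 71, 72]
t=29: [17, 15, 15, 17, 20, 21, 20]
t=30: [52, 50, 50, 52, 56, 57, 56]
t=31: [81, 84, 84, 81, 77, 75, 77]
t=32: [9, 8, 8, 9, 9, 8, 9]
t=33: [25, 25, 25, 25, 25, 26, 25]
t=34: [75, 75, 75, 75, 75, 75, 75]
t=35: [15, 15, 15, 15, 15, 15, 15]
t=36: [45, 45, 45, 45, 45, 45, 45]
t=37: [105, 105, 105, 105, 105, 105, 105]
t=38: [75, 75, 75, 75, 75, 75, 75]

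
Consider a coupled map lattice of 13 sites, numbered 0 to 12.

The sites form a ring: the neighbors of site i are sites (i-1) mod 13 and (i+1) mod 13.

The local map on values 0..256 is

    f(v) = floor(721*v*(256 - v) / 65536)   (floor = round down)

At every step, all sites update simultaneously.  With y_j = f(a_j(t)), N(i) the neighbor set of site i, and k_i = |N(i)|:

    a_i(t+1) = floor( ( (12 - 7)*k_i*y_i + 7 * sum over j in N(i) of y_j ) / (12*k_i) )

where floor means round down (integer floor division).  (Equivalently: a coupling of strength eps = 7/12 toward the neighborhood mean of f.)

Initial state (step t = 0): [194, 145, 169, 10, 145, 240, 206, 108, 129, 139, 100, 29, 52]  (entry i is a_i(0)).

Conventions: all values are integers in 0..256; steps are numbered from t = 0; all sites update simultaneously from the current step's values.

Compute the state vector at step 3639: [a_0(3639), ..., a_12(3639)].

Answer: [165, 165, 165, 165, 165, 165, 165, 165, 165, 165, 165, 165, 165]
Key observation: The state at step 14, [165, 165, 165, 165, 165, 165, 165, 165, 165, 165, 165, 165, 165], reappears at step 15: the system is in a cycle of period 1 from step 14 on.  Therefore the state at step 3639 equals the state at step 14 + ((3639 - 14) mod 1) = 14, which is [165, 165, 165, 165, 165, 165, 165, 165, 165, 165, 165, 165, 165].

Derivation:
t=0: [194, 145, 169, 10, 145, 240, 206, 108, 129, 139, 100, 29, 52]
t=1: [140, 159, 126, 109, 93, 102, 110, 158, 177, 176, 144, 113, 107]
t=2: [174, 174, 175, 174, 170, 171, 173, 166, 158, 160, 170, 176, 176]
t=3: [155, 155, 155, 156, 158, 158, 159, 163, 167, 166, 160, 155, 154]
t=4: [172, 172, 171, 171, 170, 169, 168, 166, 164, 164, 168, 170, 172]
t=5: [158, 158, 158, 159, 160, 161, 162, 163, 164, 164, 162, 160, 158]
t=6: [170, 170, 169, 169, 168, 167, 167, 166, 165, 165, 166, 168, 169]
t=7: [160, 160, 160, 161, 162, 162, 163, 164, 164, 164, 163, 162, 161]
t=8: [168, 168, 168, 167, 167, 166, 166, 165, 165, 165, 166, 167, 167]
t=9: [162, 162, 162, 162, 163, 163, 164, 164, 165, 164, 164, 163, 162]
t=10: [167, 167, 167, 166, 166, 165, 165, 165, 165, 165, 165, 166, 166]
t=11: [163, 163, 163, 163, 164, 164, 165, 165, 165, 165, 164, 164, 163]
t=12: [166, 166, 166, 165, 165, 165, 165, 165, 165, 165, 165, 165, 165]
t=13: [164, 164, 164, 164, 165, 165, 165, 165, 165, 165, 165, 165, 164]
t=14: [165, 165, 165, 165, 165, 165, 165, 165, 165, 165, 165, 165, 165]
t=15: [165, 165, 165, 165, 165, 165, 165, 165, 165, 165, 165, 165, 165]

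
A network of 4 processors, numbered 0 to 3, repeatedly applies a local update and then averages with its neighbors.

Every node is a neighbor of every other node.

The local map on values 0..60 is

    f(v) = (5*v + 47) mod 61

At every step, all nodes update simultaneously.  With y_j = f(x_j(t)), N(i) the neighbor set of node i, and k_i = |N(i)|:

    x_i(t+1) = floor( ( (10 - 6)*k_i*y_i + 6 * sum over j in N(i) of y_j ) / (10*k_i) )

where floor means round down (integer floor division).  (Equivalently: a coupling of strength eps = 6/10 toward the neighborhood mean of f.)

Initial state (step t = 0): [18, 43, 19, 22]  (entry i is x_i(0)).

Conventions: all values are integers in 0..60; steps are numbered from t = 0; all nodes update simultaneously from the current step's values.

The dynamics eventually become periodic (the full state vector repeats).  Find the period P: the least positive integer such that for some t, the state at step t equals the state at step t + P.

Answer: 5
Key observation: The state at step 4, [43, 44, 44, 35], reappears at step 9 — and no state repeats earlier — so the cycle the system enters has period 5.

Derivation:
t=0: [18, 43, 19, 22]
t=1: [20, 21, 21, 24]
t=2: [31, 32, 32, 35]
t=3: [25, 26, 26, 29]
t=4: [43, 44, 44, 35]
t=5: [24, 25, 25, 28]
t=6: [38, 39, 39, 30]
t=7: [48, 49, 49, 40]
t=8: [37, 38, 38, 29]
t=9: [43, 44, 44, 35]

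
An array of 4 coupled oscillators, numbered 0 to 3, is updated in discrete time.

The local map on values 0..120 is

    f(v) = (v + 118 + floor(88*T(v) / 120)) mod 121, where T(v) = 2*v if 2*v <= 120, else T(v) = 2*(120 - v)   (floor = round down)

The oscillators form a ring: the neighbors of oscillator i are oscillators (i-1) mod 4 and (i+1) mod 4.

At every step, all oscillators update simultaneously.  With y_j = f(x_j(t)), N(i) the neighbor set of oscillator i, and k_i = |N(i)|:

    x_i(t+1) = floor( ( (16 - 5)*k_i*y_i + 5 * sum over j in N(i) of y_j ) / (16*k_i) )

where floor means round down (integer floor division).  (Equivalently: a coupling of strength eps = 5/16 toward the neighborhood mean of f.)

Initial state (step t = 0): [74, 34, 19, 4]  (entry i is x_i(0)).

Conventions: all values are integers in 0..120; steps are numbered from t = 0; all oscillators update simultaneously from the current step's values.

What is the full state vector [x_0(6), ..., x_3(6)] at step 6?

Simulating step by step:
t=0: [74, 34, 19, 4]
t=1: [25, 64, 43, 13]
t=2: [47, 40, 78, 45]
t=3: [108, 85, 42, 94]
t=4: [3, 24, 71, 21]
t=5: [19, 41, 28, 36]
t=6: [58, 84, 73, 75]

Answer: [58, 84, 73, 75]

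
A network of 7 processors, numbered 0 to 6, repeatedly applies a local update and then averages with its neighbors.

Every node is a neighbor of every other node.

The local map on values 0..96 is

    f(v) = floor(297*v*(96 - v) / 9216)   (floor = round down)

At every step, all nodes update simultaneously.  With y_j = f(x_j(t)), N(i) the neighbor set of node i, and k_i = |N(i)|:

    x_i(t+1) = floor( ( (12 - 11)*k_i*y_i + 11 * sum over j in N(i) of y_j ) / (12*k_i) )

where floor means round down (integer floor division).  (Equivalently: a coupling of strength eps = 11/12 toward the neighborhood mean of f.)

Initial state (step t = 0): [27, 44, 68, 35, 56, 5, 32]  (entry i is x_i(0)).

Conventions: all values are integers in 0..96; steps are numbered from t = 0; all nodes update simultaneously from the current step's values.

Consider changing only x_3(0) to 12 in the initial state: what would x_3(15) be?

Answer: x_3(15) = 55
Key observation: This trace re-runs the system from the modified initial state.

Derivation:
t=0: [27, 44, 68, 12, 56, 5, 32]
t=1: [53, 52, 53, 55, 52, 56, 53]
t=2: [72, 72, 72, 72, 72, 72, 72]
t=3: [55, 55, 55, 55, 55, 55, 55]
t=4: [72, 72, 72, 72, 72, 72, 72]
t=5: [55, 55, 55, 55, 55, 55, 55]
t=6: [72, 72, 72, 72, 72, 72, 72]
t=7: [55, 55, 55, 55, 55, 55, 55]
t=8: [72, 72, 72, 72, 72, 72, 72]
t=9: [55, 55, 55, 55, 55, 55, 55]
t=10: [72, 72, 72, 72, 72, 72, 72]
t=11: [55, 55, 55, 55, 55, 55, 55]
t=12: [72, 72, 72, 72, 72, 72, 72]
t=13: [55, 55, 55, 55, 55, 55, 55]
t=14: [72, 72, 72, 72, 72, 72, 72]
t=15: [55, 55, 55, 55, 55, 55, 55]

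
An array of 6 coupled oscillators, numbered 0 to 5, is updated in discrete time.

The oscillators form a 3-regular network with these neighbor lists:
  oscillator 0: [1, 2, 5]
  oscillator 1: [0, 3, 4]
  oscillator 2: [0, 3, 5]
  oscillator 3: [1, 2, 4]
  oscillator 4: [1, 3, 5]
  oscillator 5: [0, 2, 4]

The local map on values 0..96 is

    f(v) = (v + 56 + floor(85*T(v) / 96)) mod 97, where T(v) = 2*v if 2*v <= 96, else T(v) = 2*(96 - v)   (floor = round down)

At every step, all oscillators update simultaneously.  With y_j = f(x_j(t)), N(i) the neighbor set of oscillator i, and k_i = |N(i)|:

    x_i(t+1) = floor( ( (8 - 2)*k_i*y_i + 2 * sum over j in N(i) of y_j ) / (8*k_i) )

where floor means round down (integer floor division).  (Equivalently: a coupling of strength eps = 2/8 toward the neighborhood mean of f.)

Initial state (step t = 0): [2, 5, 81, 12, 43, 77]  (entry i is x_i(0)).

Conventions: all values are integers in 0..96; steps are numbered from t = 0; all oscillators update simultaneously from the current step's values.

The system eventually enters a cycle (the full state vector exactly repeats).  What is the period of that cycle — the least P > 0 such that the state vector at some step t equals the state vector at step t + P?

Answer: 2
Key observation: The state at step 8, [72, 72, 72, 72, 72, 72], reappears at step 10 — and no state repeats earlier — so the cycle the system enters has period 2.

Derivation:
t=0: [2, 5, 81, 12, 43, 77]
t=1: [62, 70, 67, 84, 77, 68]
t=2: [79, 74, 76, 66, 69, 75]
t=3: [68, 71, 70, 76, 74, 71]
t=4: [75, 73, 74, 70, 71, 74]
t=5: [71, 72, 71, 74, 73, 71]
t=6: [73, 72, 73, 71, 72, 73]
t=7: [72, 73, 72, 73, 73, 72]
t=8: [72, 72, 72, 72, 72, 72]
t=9: [73, 73, 73, 73, 73, 73]
t=10: [72, 72, 72, 72, 72, 72]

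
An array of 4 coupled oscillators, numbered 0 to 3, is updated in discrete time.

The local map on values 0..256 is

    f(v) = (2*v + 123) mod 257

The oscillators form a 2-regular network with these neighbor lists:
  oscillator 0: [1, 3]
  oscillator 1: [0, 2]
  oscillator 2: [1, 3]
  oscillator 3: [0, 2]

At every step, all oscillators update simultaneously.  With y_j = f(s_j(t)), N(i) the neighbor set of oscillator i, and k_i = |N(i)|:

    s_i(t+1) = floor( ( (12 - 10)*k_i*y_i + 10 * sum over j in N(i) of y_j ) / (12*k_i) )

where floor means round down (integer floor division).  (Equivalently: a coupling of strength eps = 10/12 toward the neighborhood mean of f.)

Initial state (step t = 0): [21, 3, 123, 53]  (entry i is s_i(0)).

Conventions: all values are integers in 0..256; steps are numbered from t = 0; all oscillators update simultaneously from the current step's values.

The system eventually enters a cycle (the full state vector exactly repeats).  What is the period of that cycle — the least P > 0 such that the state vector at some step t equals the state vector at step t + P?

Answer: 16
Key observation: The state at step 73, [210, 210, 210, 210], reappears at step 89 — and no state repeats earlier — so the cycle the system enters has period 16.

Derivation:
t=0: [21, 3, 123, 53]
t=1: [176, 136, 167, 153]
t=2: [165, 197, 162, 202]
t=3: [39, 161, 38, 163]
t=4: [191, 198, 191, 198]
t=5: [45, 207, 45, 207]
t=6: [54, 181, 54, 181]
t=7: [228, 230, 228, 230]
t=8: [68, 65, 68, 65]
t=9: [211, 43, 211, 43]
t=10: [179, 60, 179, 60]
t=11: [239, 227, 239, 227]
t=12: [67, 83, 67, 83]
t=13: [26, 5, 26, 5]
t=14: [140, 168, 140, 168]
t=15: [192, 155, 192, 155]
t=16: [188, 237, 188, 237]
t=17: [109, 215, 109, 215]
t=18: [46, 76, 46, 76]
t=19: [50, 182, 50, 182]
t=20: [228, 224, 228, 224]
t=21: [58, 63, 58, 63]
t=22: [247, 240, 247, 240]
t=23: [91, 100, 91, 100]
t=24: [63, 51, 63, 51]
t=25: [229, 245, 229, 245]
t=26: [93, 72, 93, 72]
t=27: [17, 45, 17, 45]
t=28: [203, 166, 203, 166]
t=29: [167, 45, 167, 45]
t=30: [210, 202, 210, 202]
t=31: [15, 26, 15, 26]
t=32: [171, 156, 171, 156]
t=33: [183, 203, 183, 203]
t=34: [51, 195, 51, 195]
t=35: [250, 230, 250, 230]
t=36: [75, 102, 75, 102]
t=37: [61, 25, 61, 25]
t=38: [185, 233, 185, 233]
t=39: [101, 209, 101, 209]
t=40: [33, 61, 33, 61]
t=41: [235, 198, 235, 198]
t=42: [17, 66, 17, 66]
t=43: [238, 173, 238, 173]
t=44: [190, 106, 190, 106]
t=45: [106, 218, 106, 218]
t=46: [50, 72, 50, 72]
t=47: [45, 187, 45, 187]
t=48: [235, 217, 235, 217]
t=49: [49, 73, 49, 73]
t=50: [46, 186, 46, 186]
t=51: [234, 218, 234, 218]
t=52: [50, 71, 50, 71]
t=53: [43, 187, 43, 187]
t=54: [234, 214, 234, 214]
t=55: [43, 70, 43, 70]
t=56: [39, 175, 39, 175]
t=57: [213, 203, 213, 203]
t=58: [18, 31, 18, 31]
t=59: [180, 163, 180, 163]
t=60: [197, 220, 197, 220]
t=61: [41, 10, 41, 10]
t=62: [153, 194, 153, 194]
t=63: [240, 185, 240, 185]
t=64: [211, 113, 211, 113]
t=65: [81, 41, 81, 41]
t=66: [175, 57, 175, 57]
t=67: [233, 219, 233, 219]
t=68: [51, 70, 51, 70]
t=69: [42, 188, 42, 188]
t=70: [236, 212, 236, 212]
t=71: [41, 73, 41, 73]
t=72: [44, 172, 44, 172]
t=73: [210, 210, 210, 210]
t=74: [29, 29, 29, 29]
t=75: [181, 181, 181, 181]
t=76: [228, 228, 228, 228]
t=77: [65, 65, 65, 65]
t=78: [253, 253, 253, 253]
t=79: [115, 115, 115, 115]
t=80: [96, 96, 96, 96]
t=81: [58, 58, 58, 58]
t=82: [239, 239, 239, 239]
t=83: [87, 87, 87, 87]
t=84: [40, 40, 40, 40]
t=85: [203, 203, 203, 203]
t=86: [15, 15, 15, 15]
t=87: [153, 153, 153, 153]
t=88: [172, 172, 172, 172]
t=89: [210, 210, 210, 210]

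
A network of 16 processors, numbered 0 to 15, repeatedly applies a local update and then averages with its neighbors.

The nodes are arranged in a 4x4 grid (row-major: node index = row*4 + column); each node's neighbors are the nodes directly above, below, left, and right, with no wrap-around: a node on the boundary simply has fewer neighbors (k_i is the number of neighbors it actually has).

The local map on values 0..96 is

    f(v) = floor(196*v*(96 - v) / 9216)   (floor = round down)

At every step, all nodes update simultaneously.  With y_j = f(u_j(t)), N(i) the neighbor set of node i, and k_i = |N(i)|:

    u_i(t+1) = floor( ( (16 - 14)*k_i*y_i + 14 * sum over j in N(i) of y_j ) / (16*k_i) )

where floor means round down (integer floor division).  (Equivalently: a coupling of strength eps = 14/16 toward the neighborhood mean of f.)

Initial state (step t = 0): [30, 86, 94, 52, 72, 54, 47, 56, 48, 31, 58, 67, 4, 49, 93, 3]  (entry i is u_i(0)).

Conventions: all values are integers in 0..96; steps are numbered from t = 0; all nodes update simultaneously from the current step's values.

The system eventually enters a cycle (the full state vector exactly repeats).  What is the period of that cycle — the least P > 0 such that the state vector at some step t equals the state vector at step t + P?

Answer: 2
Key observation: The state at step 4, [49, 49, 49, 48, 48, 49, 48, 48, 48, 48, 48, 48, 48, 48, 48, 48], reappears at step 6 — and no state repeats earlier — so the cycle the system enters has period 2.

Derivation:
t=0: [30, 86, 94, 52, 72, 54, 47, 56, 48, 31, 58, 67, 4, 49, 93, 3]
t=1: [28, 29, 33, 27, 45, 37, 37, 45, 30, 47, 35, 33, 43, 21, 29, 20]
t=2: [43, 43, 42, 45, 43, 45, 45, 43, 47, 42, 44, 41, 38, 44, 37, 41]
t=3: [48, 48, 48, 48, 48, 48, 48, 47, 47, 48, 47, 47, 47, 46, 47, 46]
t=4: [49, 49, 49, 48, 48, 49, 48, 48, 48, 48, 48, 48, 48, 48, 48, 48]
t=5: [48, 48, 48, 48, 48, 48, 48, 49, 49, 48, 49, 49, 49, 49, 49, 49]
t=6: [49, 49, 49, 48, 48, 49, 48, 48, 48, 48, 48, 48, 48, 48, 48, 48]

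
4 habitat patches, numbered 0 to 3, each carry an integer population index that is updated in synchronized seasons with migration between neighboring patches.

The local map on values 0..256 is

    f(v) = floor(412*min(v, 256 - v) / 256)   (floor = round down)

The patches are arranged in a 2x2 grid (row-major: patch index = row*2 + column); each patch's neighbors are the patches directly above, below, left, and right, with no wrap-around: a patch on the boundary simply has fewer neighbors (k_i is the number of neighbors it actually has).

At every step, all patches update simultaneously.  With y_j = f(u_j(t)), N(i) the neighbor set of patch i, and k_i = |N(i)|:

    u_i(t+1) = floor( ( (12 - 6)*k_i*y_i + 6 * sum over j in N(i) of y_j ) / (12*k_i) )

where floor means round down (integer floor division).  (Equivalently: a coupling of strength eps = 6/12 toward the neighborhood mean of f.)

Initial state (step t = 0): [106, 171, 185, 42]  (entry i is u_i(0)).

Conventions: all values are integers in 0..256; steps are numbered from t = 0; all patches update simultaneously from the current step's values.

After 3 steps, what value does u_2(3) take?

Simulating step by step:
t=0: [106, 171, 185, 42]
t=1: [147, 127, 116, 96]
t=2: [185, 184, 175, 174]
t=3: [118, 118, 126, 126]

Answer: u_2(3) = 126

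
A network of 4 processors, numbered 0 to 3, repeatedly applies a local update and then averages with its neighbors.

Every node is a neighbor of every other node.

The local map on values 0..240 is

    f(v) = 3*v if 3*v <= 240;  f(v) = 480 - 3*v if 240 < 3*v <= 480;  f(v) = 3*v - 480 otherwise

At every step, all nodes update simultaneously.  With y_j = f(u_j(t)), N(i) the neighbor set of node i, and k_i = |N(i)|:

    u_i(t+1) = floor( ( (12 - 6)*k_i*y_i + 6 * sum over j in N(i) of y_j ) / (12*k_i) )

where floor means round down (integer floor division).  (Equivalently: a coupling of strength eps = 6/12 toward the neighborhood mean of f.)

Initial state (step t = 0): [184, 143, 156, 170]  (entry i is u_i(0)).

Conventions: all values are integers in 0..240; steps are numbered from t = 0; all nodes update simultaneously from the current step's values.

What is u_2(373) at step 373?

Simulating step by step:
t=0: [184, 143, 156, 170]
t=1: [51, 44, 31, 37]
t=2: [132, 125, 112, 118]
t=3: [104, 111, 124, 118]
t=4: [147, 140, 127, 133]
t=5: [59, 66, 79, 73]
t=6: [197, 204, 217, 211]
t=7: [131, 138, 151, 145]
t=8: [66, 59, 46, 52]
t=9: [177, 170, 157, 163]
t=10: [33, 26, 19, 19]
t=11: [81, 74, 67, 67]
t=12: [222, 217, 210, 210]
t=13: [171, 166, 159, 159]
t=14: [20, 15, 10, 10]
t=15: [47, 42, 37, 37]
t=16: [128, 123, 118, 118]
t=17: [108, 113, 118, 118]
t=18: [143, 138, 133, 133]
t=19: [63, 68, 73, 73]
t=20: [201, 206, 211, 211]
t=21: [135, 140, 145, 145]
t=22: [62, 57, 52, 52]
t=23: [173, 168, 163, 163]
t=24: [26, 21, 16, 16]
t=25: [65, 60, 55, 55]
t=26: [182, 177, 172, 172]
t=27: [53, 48, 43, 43]
t=28: [146, 141, 136, 136]
t=29: [54, 59, 64, 64]
t=30: [174, 179, 184, 184]
t=31: [54, 59, 64, 64]

Answer: u_2(373) = 64
Key observation: The state at step 29, [54, 59, 64, 64], reappears at step 31: the system is in a cycle of period 2 from step 29 on.  Therefore the state at step 373 equals the state at step 29 + ((373 - 29) mod 2) = 29, which is [54, 59, 64, 64].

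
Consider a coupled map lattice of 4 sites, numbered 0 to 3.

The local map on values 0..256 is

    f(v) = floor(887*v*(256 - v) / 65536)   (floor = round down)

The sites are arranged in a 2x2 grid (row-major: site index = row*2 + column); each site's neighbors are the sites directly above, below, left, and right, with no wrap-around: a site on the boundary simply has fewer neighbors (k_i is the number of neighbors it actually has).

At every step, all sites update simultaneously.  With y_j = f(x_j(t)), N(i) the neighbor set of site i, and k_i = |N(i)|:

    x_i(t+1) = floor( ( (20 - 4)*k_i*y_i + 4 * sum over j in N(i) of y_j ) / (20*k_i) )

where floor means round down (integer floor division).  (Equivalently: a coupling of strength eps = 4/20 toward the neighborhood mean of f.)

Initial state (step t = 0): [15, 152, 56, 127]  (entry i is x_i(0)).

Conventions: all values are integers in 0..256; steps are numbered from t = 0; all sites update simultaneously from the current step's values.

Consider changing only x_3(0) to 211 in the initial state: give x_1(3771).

Simulating step by step:
t=0: [15, 152, 56, 211]
t=1: [74, 188, 138, 138]
t=2: [184, 178, 216, 215]
t=3: [173, 179, 122, 125]
t=4: [195, 190, 218, 217]
t=5: [156, 162, 117, 119]
t=6: [211, 207, 219, 218]
t=7: [127, 133, 111, 114]
t=8: [220, 220, 217, 219]
t=9: [107, 107, 112, 109]
t=10: [215, 215, 217, 216]
t=11: [118, 118, 114, 116]
t=12: [219, 219, 219, 219]
t=13: [109, 109, 109, 109]
t=14: [216, 216, 216, 216]
t=15: [116, 116, 116, 116]
t=16: [219, 219, 219, 219]

Answer: x_1(3771) = 116
Key observation: The state at step 12, [219, 219, 219, 219], reappears at step 16: the system is in a cycle of period 4 from step 12 on.  Therefore the state at step 3771 equals the state at step 12 + ((3771 - 12) mod 4) = 15, which is [116, 116, 116, 116].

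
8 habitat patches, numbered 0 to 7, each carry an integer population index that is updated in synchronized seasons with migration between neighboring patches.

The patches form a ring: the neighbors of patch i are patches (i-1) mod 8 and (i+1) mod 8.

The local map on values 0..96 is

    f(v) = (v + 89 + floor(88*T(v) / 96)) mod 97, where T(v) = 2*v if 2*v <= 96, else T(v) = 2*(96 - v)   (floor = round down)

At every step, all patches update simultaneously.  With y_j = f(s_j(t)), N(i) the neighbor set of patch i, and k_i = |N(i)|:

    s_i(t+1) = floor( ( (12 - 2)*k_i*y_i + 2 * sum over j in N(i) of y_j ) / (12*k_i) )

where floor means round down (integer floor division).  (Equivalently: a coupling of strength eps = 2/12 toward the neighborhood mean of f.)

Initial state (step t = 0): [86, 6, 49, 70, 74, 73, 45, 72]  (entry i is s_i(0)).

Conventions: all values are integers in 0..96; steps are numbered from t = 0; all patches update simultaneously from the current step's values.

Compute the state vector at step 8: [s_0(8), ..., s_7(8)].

Simulating step by step:
t=0: [86, 6, 49, 70, 74, 73, 45, 72]
t=1: [81, 18, 26, 13, 9, 10, 20, 19]
t=2: [9, 41, 60, 30, 18, 22, 45, 41]
t=3: [16, 12, 24, 69, 46, 50, 23, 12]
t=4: [35, 29, 53, 17, 24, 31, 52, 29]
t=5: [88, 71, 31, 40, 59, 73, 35, 71]
t=6: [80, 23, 67, 15, 19, 17, 77, 24]
t=7: [13, 49, 20, 33, 43, 37, 13, 50]
t=8: [28, 31, 49, 76, 28, 83, 33, 28]

Answer: [28, 31, 49, 76, 28, 83, 33, 28]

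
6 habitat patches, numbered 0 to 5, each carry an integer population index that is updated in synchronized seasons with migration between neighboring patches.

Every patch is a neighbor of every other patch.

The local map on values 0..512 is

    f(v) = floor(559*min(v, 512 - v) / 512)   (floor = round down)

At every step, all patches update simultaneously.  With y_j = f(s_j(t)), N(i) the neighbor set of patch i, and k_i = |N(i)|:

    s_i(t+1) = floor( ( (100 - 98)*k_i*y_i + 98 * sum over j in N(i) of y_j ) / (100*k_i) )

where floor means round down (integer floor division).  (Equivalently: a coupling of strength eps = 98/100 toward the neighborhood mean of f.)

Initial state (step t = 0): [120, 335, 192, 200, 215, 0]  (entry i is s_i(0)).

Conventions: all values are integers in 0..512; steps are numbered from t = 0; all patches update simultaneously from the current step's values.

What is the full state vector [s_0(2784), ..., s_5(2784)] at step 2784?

Simulating step by step:
t=0: [120, 335, 192, 200, 215, 0]
t=1: [170, 159, 156, 154, 151, 193]
t=2: [177, 179, 179, 180, 180, 172]
t=3: [193, 193, 193, 193, 193, 194]
t=4: [210, 210, 210, 210, 210, 210]
t=5: [229, 229, 229, 229, 229, 229]
t=6: [250, 250, 250, 250, 250, 250]
t=7: [272, 272, 272, 272, 272, 272]
t=8: [262, 262, 262, 262, 262, 262]
t=9: [272, 272, 272, 272, 272, 272]

Answer: [262, 262, 262, 262, 262, 262]
Key observation: The state at step 7, [272, 272, 272, 272, 272, 272], reappears at step 9: the system is in a cycle of period 2 from step 7 on.  Therefore the state at step 2784 equals the state at step 7 + ((2784 - 7) mod 2) = 8, which is [262, 262, 262, 262, 262, 262].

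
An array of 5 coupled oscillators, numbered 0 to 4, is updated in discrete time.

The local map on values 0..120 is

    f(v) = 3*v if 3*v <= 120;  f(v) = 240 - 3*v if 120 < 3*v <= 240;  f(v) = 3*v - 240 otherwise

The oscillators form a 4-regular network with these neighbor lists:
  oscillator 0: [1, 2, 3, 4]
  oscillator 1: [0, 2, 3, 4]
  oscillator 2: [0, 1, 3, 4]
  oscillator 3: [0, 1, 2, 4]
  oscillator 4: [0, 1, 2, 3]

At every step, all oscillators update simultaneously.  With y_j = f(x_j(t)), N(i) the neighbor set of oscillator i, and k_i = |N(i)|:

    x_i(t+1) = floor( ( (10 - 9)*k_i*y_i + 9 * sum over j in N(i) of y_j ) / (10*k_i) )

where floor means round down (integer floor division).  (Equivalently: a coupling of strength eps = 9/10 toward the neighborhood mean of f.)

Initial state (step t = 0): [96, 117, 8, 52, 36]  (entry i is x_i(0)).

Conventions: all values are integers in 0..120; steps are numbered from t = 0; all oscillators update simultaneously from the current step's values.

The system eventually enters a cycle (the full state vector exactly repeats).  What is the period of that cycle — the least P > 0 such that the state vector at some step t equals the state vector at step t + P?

Answer: 12
Key observation: The state at step 6, [39, 40, 39, 40, 40], reappears at step 18 — and no state repeats earlier — so the cycle the system enters has period 12.

Derivation:
t=0: [96, 117, 8, 52, 36]
t=1: [78, 70, 81, 73, 70]
t=2: [19, 16, 19, 17, 16]
t=3: [51, 52, 51, 52, 52]
t=4: [84, 85, 84, 85, 85]
t=5: [14, 13, 14, 13, 13]
t=6: [39, 40, 39, 40, 40]
t=7: [119, 118, 119, 118, 118]
t=8: [114, 115, 114, 115, 115]
t=9: [104, 103, 104, 103, 103]
t=10: [69, 70, 69, 70, 70]
t=11: [30, 31, 30, 31, 31]
t=12: [92, 91, 92, 91, 91]
t=13: [33, 34, 33, 34, 34]
t=14: [101, 100, 101, 100, 100]
t=15: [60, 61, 60, 61, 61]
t=16: [57, 58, 57, 58, 58]
t=17: [66, 67, 66, 67, 67]
t=18: [39, 40, 39, 40, 40]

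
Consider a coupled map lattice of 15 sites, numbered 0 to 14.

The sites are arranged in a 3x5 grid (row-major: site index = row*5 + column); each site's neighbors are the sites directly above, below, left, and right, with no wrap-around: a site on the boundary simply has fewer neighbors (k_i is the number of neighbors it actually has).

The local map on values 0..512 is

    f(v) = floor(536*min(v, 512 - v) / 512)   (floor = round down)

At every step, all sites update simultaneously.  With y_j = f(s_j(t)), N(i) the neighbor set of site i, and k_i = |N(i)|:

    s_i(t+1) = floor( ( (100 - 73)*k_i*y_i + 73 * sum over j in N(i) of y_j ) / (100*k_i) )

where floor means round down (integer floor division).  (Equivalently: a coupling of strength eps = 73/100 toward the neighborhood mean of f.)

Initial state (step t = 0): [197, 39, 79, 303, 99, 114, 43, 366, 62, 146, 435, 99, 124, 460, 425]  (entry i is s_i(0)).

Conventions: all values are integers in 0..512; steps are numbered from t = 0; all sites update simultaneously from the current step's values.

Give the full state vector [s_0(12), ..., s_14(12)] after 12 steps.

Simulating step by step:
t=0: [197, 39, 79, 303, 99, 114, 43, 366, 62, 146, 435, 99, 124, 460, 425]
t=1: [113, 91, 121, 119, 162, 112, 87, 99, 122, 103, 102, 89, 110, 83, 99]
t=2: [109, 107, 112, 136, 129, 108, 99, 111, 110, 125, 105, 101, 99, 107, 98]
t=3: [112, 111, 121, 127, 135, 109, 109, 111, 122, 120, 109, 105, 108, 108, 115]
t=4: [115, 118, 122, 131, 131, 114, 113, 118, 122, 128, 112, 112, 112, 118, 119]
t=5: [120, 122, 127, 132, 135, 118, 119, 122, 128, 130, 117, 117, 119, 122, 127]
t=6: [125, 127, 131, 136, 138, 123, 124, 128, 132, 135, 122, 122, 124, 129, 131]
t=7: [130, 132, 136, 140, 142, 128, 129, 133, 138, 140, 127, 127, 131, 134, 137]
t=8: [136, 137, 141, 145, 146, 134, 135, 139, 143, 145, 132, 133, 137, 140, 143]
t=9: [141, 143, 146, 149, 151, 140, 141, 145, 148, 150, 139, 140, 143, 146, 148]
t=10: [147, 148, 151, 154, 156, 146, 147, 150, 153, 155, 145, 146, 149, 152, 154]
t=11: [153, 154, 157, 160, 161, 152, 153, 156, 159, 161, 151, 152, 155, 158, 160]
t=12: [160, 161, 163, 166, 167, 159, 160, 163, 165, 167, 158, 159, 162, 165, 166]

Answer: [160, 161, 163, 166, 167, 159, 160, 163, 165, 167, 158, 159, 162, 165, 166]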